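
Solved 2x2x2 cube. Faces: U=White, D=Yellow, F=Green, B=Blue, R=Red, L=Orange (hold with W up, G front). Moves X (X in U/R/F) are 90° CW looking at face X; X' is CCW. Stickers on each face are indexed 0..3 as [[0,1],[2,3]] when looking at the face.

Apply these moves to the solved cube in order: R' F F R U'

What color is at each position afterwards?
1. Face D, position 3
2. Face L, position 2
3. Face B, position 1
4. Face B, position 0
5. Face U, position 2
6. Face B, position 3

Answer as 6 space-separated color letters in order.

After move 1 (R'): R=RRRR U=WBWB F=GWGW D=YGYG B=YBYB
After move 2 (F): F=GGWW U=WBOO R=WRBR D=RRYG L=OYOG
After move 3 (F): F=WGWG U=WBGY R=OROR D=BWYG L=OROR
After move 4 (R): R=OORR U=WGGG F=WWWG D=BYYY B=YBBB
After move 5 (U'): U=GGWG F=ORWG R=WWRR B=OOBB L=YBOR
Query 1: D[3] = Y
Query 2: L[2] = O
Query 3: B[1] = O
Query 4: B[0] = O
Query 5: U[2] = W
Query 6: B[3] = B

Answer: Y O O O W B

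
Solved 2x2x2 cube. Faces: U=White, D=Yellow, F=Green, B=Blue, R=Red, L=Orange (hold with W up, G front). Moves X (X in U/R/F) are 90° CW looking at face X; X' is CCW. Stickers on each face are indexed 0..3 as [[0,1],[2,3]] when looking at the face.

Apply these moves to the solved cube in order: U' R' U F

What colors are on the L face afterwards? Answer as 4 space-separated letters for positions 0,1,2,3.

Answer: O Y O O

Derivation:
After move 1 (U'): U=WWWW F=OOGG R=GGRR B=RRBB L=BBOO
After move 2 (R'): R=GRGR U=WBWR F=OWGW D=YOYG B=YRYB
After move 3 (U): U=WWRB F=GRGW R=YRGR B=BBYB L=OWOO
After move 4 (F): F=GGWR U=WWOW R=RRBR D=GYYG L=OYOO
Query: L face = OYOO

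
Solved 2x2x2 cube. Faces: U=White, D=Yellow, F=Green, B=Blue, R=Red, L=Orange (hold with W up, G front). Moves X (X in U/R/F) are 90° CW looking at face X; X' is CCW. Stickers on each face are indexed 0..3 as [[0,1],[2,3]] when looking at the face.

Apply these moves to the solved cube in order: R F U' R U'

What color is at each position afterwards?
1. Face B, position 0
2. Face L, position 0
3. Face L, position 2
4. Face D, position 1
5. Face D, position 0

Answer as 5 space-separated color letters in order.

After move 1 (R): R=RRRR U=WGWG F=GYGY D=YBYB B=WBWB
After move 2 (F): F=GGYY U=WGOO R=WRGR D=RRYB L=OYOB
After move 3 (U'): U=GOWO F=OYYY R=GGGR B=WRWB L=WBOB
After move 4 (R): R=GGRG U=GYWY F=ORYB D=RWYW B=OROB
After move 5 (U'): U=YYGW F=WBYB R=ORRG B=GGOB L=OROB
Query 1: B[0] = G
Query 2: L[0] = O
Query 3: L[2] = O
Query 4: D[1] = W
Query 5: D[0] = R

Answer: G O O W R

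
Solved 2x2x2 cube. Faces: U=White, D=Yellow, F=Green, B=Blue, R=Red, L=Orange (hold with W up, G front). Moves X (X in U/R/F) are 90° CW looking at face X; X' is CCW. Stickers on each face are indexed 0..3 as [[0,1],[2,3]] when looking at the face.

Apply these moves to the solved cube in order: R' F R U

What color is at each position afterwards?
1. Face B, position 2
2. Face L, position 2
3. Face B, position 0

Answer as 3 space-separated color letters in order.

After move 1 (R'): R=RRRR U=WBWB F=GWGW D=YGYG B=YBYB
After move 2 (F): F=GGWW U=WBOO R=WRBR D=RRYG L=OYOG
After move 3 (R): R=BWRR U=WGOW F=GRWG D=RYYY B=OBBB
After move 4 (U): U=OWWG F=BWWG R=OBRR B=OYBB L=GROG
Query 1: B[2] = B
Query 2: L[2] = O
Query 3: B[0] = O

Answer: B O O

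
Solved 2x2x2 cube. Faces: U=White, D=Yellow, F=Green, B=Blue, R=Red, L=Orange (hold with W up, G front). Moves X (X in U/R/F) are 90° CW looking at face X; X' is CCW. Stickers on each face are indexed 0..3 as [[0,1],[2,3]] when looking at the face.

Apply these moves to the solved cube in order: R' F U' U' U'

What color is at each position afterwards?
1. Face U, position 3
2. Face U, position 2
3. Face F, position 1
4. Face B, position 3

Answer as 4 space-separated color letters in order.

Answer: B O R B

Derivation:
After move 1 (R'): R=RRRR U=WBWB F=GWGW D=YGYG B=YBYB
After move 2 (F): F=GGWW U=WBOO R=WRBR D=RRYG L=OYOG
After move 3 (U'): U=BOWO F=OYWW R=GGBR B=WRYB L=YBOG
After move 4 (U'): U=OOBW F=YBWW R=OYBR B=GGYB L=WROG
After move 5 (U'): U=OWOB F=WRWW R=YBBR B=OYYB L=GGOG
Query 1: U[3] = B
Query 2: U[2] = O
Query 3: F[1] = R
Query 4: B[3] = B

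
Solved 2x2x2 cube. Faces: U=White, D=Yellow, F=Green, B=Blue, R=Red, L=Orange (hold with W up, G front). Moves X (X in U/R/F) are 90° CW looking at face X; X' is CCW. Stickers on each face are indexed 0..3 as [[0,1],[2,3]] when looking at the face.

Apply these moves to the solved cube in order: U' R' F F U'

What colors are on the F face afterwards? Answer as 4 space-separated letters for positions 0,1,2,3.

Answer: B G W O

Derivation:
After move 1 (U'): U=WWWW F=OOGG R=GGRR B=RRBB L=BBOO
After move 2 (R'): R=GRGR U=WBWR F=OWGW D=YOYG B=YRYB
After move 3 (F): F=GOWW U=WBOB R=WRRR D=GGYG L=BYOO
After move 4 (F): F=WGWO U=WBOY R=ORBR D=RWYG L=BGOG
After move 5 (U'): U=BYWO F=BGWO R=WGBR B=ORYB L=YROG
Query: F face = BGWO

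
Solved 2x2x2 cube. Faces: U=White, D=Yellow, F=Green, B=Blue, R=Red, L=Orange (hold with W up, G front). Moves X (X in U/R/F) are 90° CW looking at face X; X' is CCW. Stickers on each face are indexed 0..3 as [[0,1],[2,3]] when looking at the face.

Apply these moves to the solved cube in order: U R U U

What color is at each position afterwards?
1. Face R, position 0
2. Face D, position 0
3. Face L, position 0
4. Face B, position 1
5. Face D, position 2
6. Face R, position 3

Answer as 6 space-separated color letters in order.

Answer: G Y R Y Y B

Derivation:
After move 1 (U): U=WWWW F=RRGG R=BBRR B=OOBB L=GGOO
After move 2 (R): R=RBRB U=WRWG F=RYGY D=YBYO B=WOWB
After move 3 (U): U=WWGR F=RBGY R=WORB B=GGWB L=RYOO
After move 4 (U): U=GWRW F=WOGY R=GGRB B=RYWB L=RBOO
Query 1: R[0] = G
Query 2: D[0] = Y
Query 3: L[0] = R
Query 4: B[1] = Y
Query 5: D[2] = Y
Query 6: R[3] = B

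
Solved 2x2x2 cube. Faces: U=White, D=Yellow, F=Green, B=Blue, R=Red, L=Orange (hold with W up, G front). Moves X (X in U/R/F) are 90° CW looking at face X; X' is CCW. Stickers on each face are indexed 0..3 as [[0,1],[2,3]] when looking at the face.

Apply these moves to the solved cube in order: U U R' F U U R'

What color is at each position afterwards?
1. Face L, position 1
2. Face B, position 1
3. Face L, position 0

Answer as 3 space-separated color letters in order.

Answer: R B W

Derivation:
After move 1 (U): U=WWWW F=RRGG R=BBRR B=OOBB L=GGOO
After move 2 (U): U=WWWW F=BBGG R=OORR B=GGBB L=RROO
After move 3 (R'): R=OROR U=WBWG F=BWGW D=YBYG B=YGYB
After move 4 (F): F=GBWW U=WBOR R=WRGR D=OOYG L=RYOB
After move 5 (U): U=OWRB F=WRWW R=YGGR B=RYYB L=GBOB
After move 6 (U): U=ROBW F=YGWW R=RYGR B=GBYB L=WROB
After move 7 (R'): R=YRRG U=RYBG F=YOWW D=OGYW B=GBOB
Query 1: L[1] = R
Query 2: B[1] = B
Query 3: L[0] = W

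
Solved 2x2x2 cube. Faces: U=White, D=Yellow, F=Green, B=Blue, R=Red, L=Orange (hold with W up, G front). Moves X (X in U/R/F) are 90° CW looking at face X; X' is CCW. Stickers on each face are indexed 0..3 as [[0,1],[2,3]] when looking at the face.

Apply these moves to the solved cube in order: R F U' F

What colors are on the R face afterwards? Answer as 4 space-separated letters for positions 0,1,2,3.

After move 1 (R): R=RRRR U=WGWG F=GYGY D=YBYB B=WBWB
After move 2 (F): F=GGYY U=WGOO R=WRGR D=RRYB L=OYOB
After move 3 (U'): U=GOWO F=OYYY R=GGGR B=WRWB L=WBOB
After move 4 (F): F=YOYY U=GOBB R=WGOR D=GGYB L=WROR
Query: R face = WGOR

Answer: W G O R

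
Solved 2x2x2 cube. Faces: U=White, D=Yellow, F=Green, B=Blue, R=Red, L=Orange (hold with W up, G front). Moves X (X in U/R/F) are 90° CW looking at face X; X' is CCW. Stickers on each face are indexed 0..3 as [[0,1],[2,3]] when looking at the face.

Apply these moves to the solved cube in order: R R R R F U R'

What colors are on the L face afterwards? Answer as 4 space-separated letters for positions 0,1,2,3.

After move 1 (R): R=RRRR U=WGWG F=GYGY D=YBYB B=WBWB
After move 2 (R): R=RRRR U=WYWY F=GBGB D=YWYW B=GBGB
After move 3 (R): R=RRRR U=WBWB F=GWGW D=YGYG B=YBYB
After move 4 (R): R=RRRR U=WWWW F=GGGG D=YYYY B=BBBB
After move 5 (F): F=GGGG U=WWOO R=WRWR D=RRYY L=OYOY
After move 6 (U): U=OWOW F=WRGG R=BBWR B=OYBB L=GGOY
After move 7 (R'): R=BRBW U=OBOO F=WWGW D=RRYG B=YYRB
Query: L face = GGOY

Answer: G G O Y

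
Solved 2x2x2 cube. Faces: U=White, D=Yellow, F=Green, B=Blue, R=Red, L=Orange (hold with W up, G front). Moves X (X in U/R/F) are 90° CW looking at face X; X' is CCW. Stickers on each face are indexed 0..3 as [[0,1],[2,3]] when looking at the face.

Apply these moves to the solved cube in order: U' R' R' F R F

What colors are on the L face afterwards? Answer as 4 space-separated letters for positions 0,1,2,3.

After move 1 (U'): U=WWWW F=OOGG R=GGRR B=RRBB L=BBOO
After move 2 (R'): R=GRGR U=WBWR F=OWGW D=YOYG B=YRYB
After move 3 (R'): R=RRGG U=WYWY F=OBGR D=YWYW B=GROB
After move 4 (F): F=GORB U=WYOB R=WRYG D=GRYW L=BYOW
After move 5 (R): R=YWGR U=WOOB F=GRRW D=GOYG B=BRYB
After move 6 (F): F=RGWR U=WOWY R=OWBR D=GYYG L=BGOO
Query: L face = BGOO

Answer: B G O O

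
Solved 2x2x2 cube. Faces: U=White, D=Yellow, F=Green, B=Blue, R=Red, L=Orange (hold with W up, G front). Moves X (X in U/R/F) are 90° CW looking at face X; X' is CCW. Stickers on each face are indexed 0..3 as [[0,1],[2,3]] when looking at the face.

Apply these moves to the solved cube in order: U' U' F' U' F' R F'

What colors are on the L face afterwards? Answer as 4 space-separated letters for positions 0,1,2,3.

After move 1 (U'): U=WWWW F=OOGG R=GGRR B=RRBB L=BBOO
After move 2 (U'): U=WWWW F=BBGG R=OORR B=GGBB L=RROO
After move 3 (F'): F=BGBG U=WWOR R=YOYR D=ROYY L=RWOW
After move 4 (U'): U=WRWO F=RWBG R=BGYR B=YOBB L=GGOW
After move 5 (F'): F=WGRB U=WRBY R=OGRR D=GWYY L=GOOW
After move 6 (R): R=RORG U=WGBB F=WWRY D=GBYY B=YORB
After move 7 (F'): F=WYWR U=WGRR R=BOGG D=OWYY L=GBOB
Query: L face = GBOB

Answer: G B O B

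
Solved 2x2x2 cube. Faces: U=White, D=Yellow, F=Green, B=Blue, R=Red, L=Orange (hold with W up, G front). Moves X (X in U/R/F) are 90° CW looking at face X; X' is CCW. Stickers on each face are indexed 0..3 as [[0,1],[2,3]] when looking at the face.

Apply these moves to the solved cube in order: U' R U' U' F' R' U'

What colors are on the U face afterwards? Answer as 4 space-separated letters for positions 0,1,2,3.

After move 1 (U'): U=WWWW F=OOGG R=GGRR B=RRBB L=BBOO
After move 2 (R): R=RGRG U=WOWG F=OYGY D=YBYR B=WRWB
After move 3 (U'): U=OGWW F=BBGY R=OYRG B=RGWB L=WROO
After move 4 (U'): U=GWOW F=WRGY R=BBRG B=OYWB L=RGOO
After move 5 (F'): F=RYWG U=GWBR R=BBYG D=GOYR L=RWOO
After move 6 (R'): R=BGBY U=GWBO F=RWWR D=GYYG B=RYOB
After move 7 (U'): U=WOGB F=RWWR R=RWBY B=BGOB L=RYOO
Query: U face = WOGB

Answer: W O G B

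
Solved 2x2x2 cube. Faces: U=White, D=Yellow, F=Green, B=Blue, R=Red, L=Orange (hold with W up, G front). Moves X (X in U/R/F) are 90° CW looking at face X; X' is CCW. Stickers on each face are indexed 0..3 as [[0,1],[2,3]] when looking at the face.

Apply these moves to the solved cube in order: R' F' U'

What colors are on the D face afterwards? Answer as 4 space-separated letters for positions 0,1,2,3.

Answer: O O Y G

Derivation:
After move 1 (R'): R=RRRR U=WBWB F=GWGW D=YGYG B=YBYB
After move 2 (F'): F=WWGG U=WBRR R=GRYR D=OOYG L=OBOW
After move 3 (U'): U=BRWR F=OBGG R=WWYR B=GRYB L=YBOW
Query: D face = OOYG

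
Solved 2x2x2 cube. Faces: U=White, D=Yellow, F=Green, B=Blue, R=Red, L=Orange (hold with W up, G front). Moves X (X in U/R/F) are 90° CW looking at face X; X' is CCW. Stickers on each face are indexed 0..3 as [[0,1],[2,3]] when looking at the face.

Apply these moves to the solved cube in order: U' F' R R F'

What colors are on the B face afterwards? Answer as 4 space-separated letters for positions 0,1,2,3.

Answer: G R G B

Derivation:
After move 1 (U'): U=WWWW F=OOGG R=GGRR B=RRBB L=BBOO
After move 2 (F'): F=OGOG U=WWGR R=YGYR D=BOYY L=BWOW
After move 3 (R): R=YYRG U=WGGG F=OOOY D=BBYR B=RRWB
After move 4 (R): R=RYGY U=WOGY F=OBOR D=BWYR B=GRGB
After move 5 (F'): F=BROO U=WORG R=WYBY D=WWYR L=BYOG
Query: B face = GRGB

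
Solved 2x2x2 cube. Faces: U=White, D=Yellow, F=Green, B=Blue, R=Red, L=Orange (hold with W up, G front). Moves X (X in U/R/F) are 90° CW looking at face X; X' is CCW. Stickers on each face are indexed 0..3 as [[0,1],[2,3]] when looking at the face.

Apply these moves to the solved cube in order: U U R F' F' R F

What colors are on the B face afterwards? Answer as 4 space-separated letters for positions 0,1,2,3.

Answer: Y G B B

Derivation:
After move 1 (U): U=WWWW F=RRGG R=BBRR B=OOBB L=GGOO
After move 2 (U): U=WWWW F=BBGG R=OORR B=GGBB L=RROO
After move 3 (R): R=RORO U=WBWG F=BYGY D=YBYG B=WGWB
After move 4 (F'): F=YYBG U=WBRR R=BOYO D=ROYG L=RGOW
After move 5 (F'): F=YGYB U=WBBY R=OORO D=GWYG L=RROR
After move 6 (R): R=ROOO U=WGBB F=YWYG D=GWYW B=YGBB
After move 7 (F): F=YYGW U=WGRR R=BOBO D=ORYW L=RGOW
Query: B face = YGBB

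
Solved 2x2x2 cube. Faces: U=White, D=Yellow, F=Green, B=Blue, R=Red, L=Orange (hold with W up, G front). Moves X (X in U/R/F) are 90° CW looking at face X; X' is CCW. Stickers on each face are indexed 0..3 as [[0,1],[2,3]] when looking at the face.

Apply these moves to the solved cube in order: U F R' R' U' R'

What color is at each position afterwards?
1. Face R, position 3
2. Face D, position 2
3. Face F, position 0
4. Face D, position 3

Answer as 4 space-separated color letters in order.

Answer: B Y G O

Derivation:
After move 1 (U): U=WWWW F=RRGG R=BBRR B=OOBB L=GGOO
After move 2 (F): F=GRGR U=WWOG R=WBWR D=RBYY L=GYOY
After move 3 (R'): R=BRWW U=WBOO F=GWGG D=RRYR B=YOBB
After move 4 (R'): R=RWBW U=WBOY F=GBGO D=RWYG B=RORB
After move 5 (U'): U=BYWO F=GYGO R=GBBW B=RWRB L=ROOY
After move 6 (R'): R=BWGB U=BRWR F=GYGO D=RYYO B=GWWB
Query 1: R[3] = B
Query 2: D[2] = Y
Query 3: F[0] = G
Query 4: D[3] = O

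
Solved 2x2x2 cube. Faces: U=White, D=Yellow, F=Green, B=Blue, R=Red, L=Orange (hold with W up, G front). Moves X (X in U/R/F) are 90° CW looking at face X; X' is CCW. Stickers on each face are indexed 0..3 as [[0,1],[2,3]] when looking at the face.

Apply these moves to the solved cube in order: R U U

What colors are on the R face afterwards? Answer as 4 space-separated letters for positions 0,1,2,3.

After move 1 (R): R=RRRR U=WGWG F=GYGY D=YBYB B=WBWB
After move 2 (U): U=WWGG F=RRGY R=WBRR B=OOWB L=GYOO
After move 3 (U): U=GWGW F=WBGY R=OORR B=GYWB L=RROO
Query: R face = OORR

Answer: O O R R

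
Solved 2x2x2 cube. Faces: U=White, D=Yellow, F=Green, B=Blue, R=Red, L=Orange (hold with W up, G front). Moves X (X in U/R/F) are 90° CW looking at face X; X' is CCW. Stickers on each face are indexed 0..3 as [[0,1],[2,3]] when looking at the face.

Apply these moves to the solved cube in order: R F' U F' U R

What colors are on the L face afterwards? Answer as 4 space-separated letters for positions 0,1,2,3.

Answer: R G O R

Derivation:
After move 1 (R): R=RRRR U=WGWG F=GYGY D=YBYB B=WBWB
After move 2 (F'): F=YYGG U=WGRR R=BRYR D=OOYB L=OGOW
After move 3 (U): U=RWRG F=BRGG R=WBYR B=OGWB L=YYOW
After move 4 (F'): F=RGBG U=RWWY R=OBOR D=YWYB L=YGOR
After move 5 (U): U=WRYW F=OBBG R=OGOR B=YGWB L=RGOR
After move 6 (R): R=OORG U=WBYG F=OWBB D=YWYY B=WGRB
Query: L face = RGOR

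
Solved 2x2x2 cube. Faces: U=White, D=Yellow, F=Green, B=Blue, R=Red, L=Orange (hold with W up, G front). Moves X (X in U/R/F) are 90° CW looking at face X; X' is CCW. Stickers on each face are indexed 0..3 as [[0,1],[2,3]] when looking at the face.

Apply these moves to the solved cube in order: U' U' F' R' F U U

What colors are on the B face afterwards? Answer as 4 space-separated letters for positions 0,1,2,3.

After move 1 (U'): U=WWWW F=OOGG R=GGRR B=RRBB L=BBOO
After move 2 (U'): U=WWWW F=BBGG R=OORR B=GGBB L=RROO
After move 3 (F'): F=BGBG U=WWOR R=YOYR D=ROYY L=RWOW
After move 4 (R'): R=ORYY U=WBOG F=BWBR D=RGYG B=YGOB
After move 5 (F): F=BBRW U=WBWW R=ORGY D=YOYG L=RROG
After move 6 (U): U=WWWB F=ORRW R=YGGY B=RROB L=BBOG
After move 7 (U): U=WWBW F=YGRW R=RRGY B=BBOB L=OROG
Query: B face = BBOB

Answer: B B O B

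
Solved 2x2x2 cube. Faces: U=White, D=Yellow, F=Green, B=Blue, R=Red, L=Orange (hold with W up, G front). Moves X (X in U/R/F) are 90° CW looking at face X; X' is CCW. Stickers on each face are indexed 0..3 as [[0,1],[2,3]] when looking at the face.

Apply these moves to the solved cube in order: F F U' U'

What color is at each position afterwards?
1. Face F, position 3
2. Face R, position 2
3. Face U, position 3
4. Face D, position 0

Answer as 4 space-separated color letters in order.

After move 1 (F): F=GGGG U=WWOO R=WRWR D=RRYY L=OYOY
After move 2 (F): F=GGGG U=WWYY R=OROR D=WWYY L=OROR
After move 3 (U'): U=WYWY F=ORGG R=GGOR B=ORBB L=BBOR
After move 4 (U'): U=YYWW F=BBGG R=OROR B=GGBB L=OROR
Query 1: F[3] = G
Query 2: R[2] = O
Query 3: U[3] = W
Query 4: D[0] = W

Answer: G O W W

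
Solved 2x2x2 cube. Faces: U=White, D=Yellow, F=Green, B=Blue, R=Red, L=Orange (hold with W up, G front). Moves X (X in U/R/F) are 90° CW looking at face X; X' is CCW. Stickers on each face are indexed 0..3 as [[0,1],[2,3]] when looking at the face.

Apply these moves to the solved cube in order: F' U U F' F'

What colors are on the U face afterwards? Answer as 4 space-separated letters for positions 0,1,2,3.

After move 1 (F'): F=GGGG U=WWRR R=YRYR D=OOYY L=OWOW
After move 2 (U): U=RWRW F=YRGG R=BBYR B=OWBB L=GGOW
After move 3 (U): U=RRWW F=BBGG R=OWYR B=GGBB L=YROW
After move 4 (F'): F=BGBG U=RROY R=OWOR D=RWYY L=YWOW
After move 5 (F'): F=GGBB U=RROO R=WWRR D=WWYY L=YYOO
Query: U face = RROO

Answer: R R O O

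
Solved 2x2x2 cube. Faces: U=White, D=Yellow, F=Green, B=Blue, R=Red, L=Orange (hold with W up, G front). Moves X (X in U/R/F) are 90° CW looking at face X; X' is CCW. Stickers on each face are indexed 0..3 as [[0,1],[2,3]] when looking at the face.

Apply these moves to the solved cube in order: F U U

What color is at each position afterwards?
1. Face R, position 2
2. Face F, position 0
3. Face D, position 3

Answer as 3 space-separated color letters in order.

After move 1 (F): F=GGGG U=WWOO R=WRWR D=RRYY L=OYOY
After move 2 (U): U=OWOW F=WRGG R=BBWR B=OYBB L=GGOY
After move 3 (U): U=OOWW F=BBGG R=OYWR B=GGBB L=WROY
Query 1: R[2] = W
Query 2: F[0] = B
Query 3: D[3] = Y

Answer: W B Y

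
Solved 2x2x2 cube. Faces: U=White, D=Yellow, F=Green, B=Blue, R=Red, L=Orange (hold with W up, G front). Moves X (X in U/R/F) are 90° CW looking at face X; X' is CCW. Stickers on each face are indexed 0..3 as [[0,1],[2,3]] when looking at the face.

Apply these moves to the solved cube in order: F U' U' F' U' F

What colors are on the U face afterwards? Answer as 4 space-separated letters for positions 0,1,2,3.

Answer: O W W G

Derivation:
After move 1 (F): F=GGGG U=WWOO R=WRWR D=RRYY L=OYOY
After move 2 (U'): U=WOWO F=OYGG R=GGWR B=WRBB L=BBOY
After move 3 (U'): U=OOWW F=BBGG R=OYWR B=GGBB L=WROY
After move 4 (F'): F=BGBG U=OOOW R=RYRR D=RYYY L=WWOW
After move 5 (U'): U=OWOO F=WWBG R=BGRR B=RYBB L=GGOW
After move 6 (F): F=BWGW U=OWWG R=OGOR D=RBYY L=GROY
Query: U face = OWWG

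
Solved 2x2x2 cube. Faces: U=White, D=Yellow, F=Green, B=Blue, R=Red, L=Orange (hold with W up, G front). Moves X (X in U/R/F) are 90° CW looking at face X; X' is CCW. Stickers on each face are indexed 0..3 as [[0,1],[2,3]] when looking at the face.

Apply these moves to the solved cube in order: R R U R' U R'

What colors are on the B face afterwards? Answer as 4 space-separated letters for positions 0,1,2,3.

Answer: B B R B

Derivation:
After move 1 (R): R=RRRR U=WGWG F=GYGY D=YBYB B=WBWB
After move 2 (R): R=RRRR U=WYWY F=GBGB D=YWYW B=GBGB
After move 3 (U): U=WWYY F=RRGB R=GBRR B=OOGB L=GBOO
After move 4 (R'): R=BRGR U=WGYO F=RWGY D=YRYB B=WOWB
After move 5 (U): U=YWOG F=BRGY R=WOGR B=GBWB L=RWOO
After move 6 (R'): R=ORWG U=YWOG F=BWGG D=YRYY B=BBRB
Query: B face = BBRB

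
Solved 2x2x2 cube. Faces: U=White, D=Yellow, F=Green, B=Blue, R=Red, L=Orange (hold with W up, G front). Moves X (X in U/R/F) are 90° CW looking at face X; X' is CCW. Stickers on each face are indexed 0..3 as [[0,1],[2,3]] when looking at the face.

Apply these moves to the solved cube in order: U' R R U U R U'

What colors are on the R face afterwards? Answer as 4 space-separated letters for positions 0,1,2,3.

After move 1 (U'): U=WWWW F=OOGG R=GGRR B=RRBB L=BBOO
After move 2 (R): R=RGRG U=WOWG F=OYGY D=YBYR B=WRWB
After move 3 (R): R=RRGG U=WYWY F=OBGR D=YWYW B=GROB
After move 4 (U): U=WWYY F=RRGR R=GRGG B=BBOB L=OBOO
After move 5 (U): U=YWYW F=GRGR R=BBGG B=OBOB L=RROO
After move 6 (R): R=GBGB U=YRYR F=GWGW D=YOYO B=WBWB
After move 7 (U'): U=RRYY F=RRGW R=GWGB B=GBWB L=WBOO
Query: R face = GWGB

Answer: G W G B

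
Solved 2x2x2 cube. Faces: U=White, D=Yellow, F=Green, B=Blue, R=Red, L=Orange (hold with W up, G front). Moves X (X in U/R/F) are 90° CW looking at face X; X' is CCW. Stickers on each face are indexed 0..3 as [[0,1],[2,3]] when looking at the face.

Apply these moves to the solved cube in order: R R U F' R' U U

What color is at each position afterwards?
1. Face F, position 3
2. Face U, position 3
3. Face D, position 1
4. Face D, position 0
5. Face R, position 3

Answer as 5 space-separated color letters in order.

After move 1 (R): R=RRRR U=WGWG F=GYGY D=YBYB B=WBWB
After move 2 (R): R=RRRR U=WYWY F=GBGB D=YWYW B=GBGB
After move 3 (U): U=WWYY F=RRGB R=GBRR B=OOGB L=GBOO
After move 4 (F'): F=RBRG U=WWGR R=WBYR D=BOYW L=GYOY
After move 5 (R'): R=BRWY U=WGGO F=RWRR D=BBYG B=WOOB
After move 6 (U): U=GWOG F=BRRR R=WOWY B=GYOB L=RWOY
After move 7 (U): U=OGGW F=WORR R=GYWY B=RWOB L=BROY
Query 1: F[3] = R
Query 2: U[3] = W
Query 3: D[1] = B
Query 4: D[0] = B
Query 5: R[3] = Y

Answer: R W B B Y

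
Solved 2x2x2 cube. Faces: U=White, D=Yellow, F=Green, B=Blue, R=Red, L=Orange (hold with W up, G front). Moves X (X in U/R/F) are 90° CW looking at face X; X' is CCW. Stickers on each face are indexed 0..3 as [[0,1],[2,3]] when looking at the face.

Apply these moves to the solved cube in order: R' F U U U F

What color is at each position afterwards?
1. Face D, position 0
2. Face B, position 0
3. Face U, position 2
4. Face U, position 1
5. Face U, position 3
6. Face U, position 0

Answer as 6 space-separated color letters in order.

Answer: B W G O B B

Derivation:
After move 1 (R'): R=RRRR U=WBWB F=GWGW D=YGYG B=YBYB
After move 2 (F): F=GGWW U=WBOO R=WRBR D=RRYG L=OYOG
After move 3 (U): U=OWOB F=WRWW R=YBBR B=OYYB L=GGOG
After move 4 (U): U=OOBW F=YBWW R=OYBR B=GGYB L=WROG
After move 5 (U): U=BOWO F=OYWW R=GGBR B=WRYB L=YBOG
After move 6 (F): F=WOWY U=BOGB R=WGOR D=BGYG L=YROR
Query 1: D[0] = B
Query 2: B[0] = W
Query 3: U[2] = G
Query 4: U[1] = O
Query 5: U[3] = B
Query 6: U[0] = B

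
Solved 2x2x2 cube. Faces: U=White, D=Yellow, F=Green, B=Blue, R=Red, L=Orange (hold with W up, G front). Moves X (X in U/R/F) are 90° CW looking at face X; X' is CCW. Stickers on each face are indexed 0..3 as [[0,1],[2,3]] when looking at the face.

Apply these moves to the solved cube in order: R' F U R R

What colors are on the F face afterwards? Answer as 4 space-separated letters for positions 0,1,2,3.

Answer: W Y W O

Derivation:
After move 1 (R'): R=RRRR U=WBWB F=GWGW D=YGYG B=YBYB
After move 2 (F): F=GGWW U=WBOO R=WRBR D=RRYG L=OYOG
After move 3 (U): U=OWOB F=WRWW R=YBBR B=OYYB L=GGOG
After move 4 (R): R=BYRB U=OROW F=WRWG D=RYYO B=BYWB
After move 5 (R): R=RBBY U=OROG F=WYWO D=RWYB B=WYRB
Query: F face = WYWO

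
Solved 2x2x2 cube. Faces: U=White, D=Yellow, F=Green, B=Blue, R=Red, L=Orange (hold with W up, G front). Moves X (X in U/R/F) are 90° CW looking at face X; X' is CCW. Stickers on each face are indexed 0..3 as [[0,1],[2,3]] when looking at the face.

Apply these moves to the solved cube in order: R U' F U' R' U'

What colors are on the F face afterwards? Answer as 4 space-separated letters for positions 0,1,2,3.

Answer: R R Y O

Derivation:
After move 1 (R): R=RRRR U=WGWG F=GYGY D=YBYB B=WBWB
After move 2 (U'): U=GGWW F=OOGY R=GYRR B=RRWB L=WBOO
After move 3 (F): F=GOYO U=GGOB R=WYWR D=RGYB L=WYOB
After move 4 (U'): U=GBGO F=WYYO R=GOWR B=WYWB L=RROB
After move 5 (R'): R=ORGW U=GWGW F=WBYO D=RYYO B=BYGB
After move 6 (U'): U=WWGG F=RRYO R=WBGW B=ORGB L=BYOB
Query: F face = RRYO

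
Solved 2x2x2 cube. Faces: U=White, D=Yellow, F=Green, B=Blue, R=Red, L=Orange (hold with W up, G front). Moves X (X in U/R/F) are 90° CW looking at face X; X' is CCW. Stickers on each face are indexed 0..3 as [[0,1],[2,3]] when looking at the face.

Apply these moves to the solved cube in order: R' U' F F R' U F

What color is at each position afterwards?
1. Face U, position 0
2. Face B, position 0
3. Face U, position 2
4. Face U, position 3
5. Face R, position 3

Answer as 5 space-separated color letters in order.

Answer: G Y G B B

Derivation:
After move 1 (R'): R=RRRR U=WBWB F=GWGW D=YGYG B=YBYB
After move 2 (U'): U=BBWW F=OOGW R=GWRR B=RRYB L=YBOO
After move 3 (F): F=GOWO U=BBOB R=WWWR D=RGYG L=YYOG
After move 4 (F): F=WGOO U=BBGY R=OWBR D=WWYG L=YROG
After move 5 (R'): R=WROB U=BYGR F=WBOY D=WGYO B=GRWB
After move 6 (U): U=GBRY F=WROY R=GROB B=YRWB L=WBOG
After move 7 (F): F=OWYR U=GBGB R=RRYB D=OGYO L=WWOG
Query 1: U[0] = G
Query 2: B[0] = Y
Query 3: U[2] = G
Query 4: U[3] = B
Query 5: R[3] = B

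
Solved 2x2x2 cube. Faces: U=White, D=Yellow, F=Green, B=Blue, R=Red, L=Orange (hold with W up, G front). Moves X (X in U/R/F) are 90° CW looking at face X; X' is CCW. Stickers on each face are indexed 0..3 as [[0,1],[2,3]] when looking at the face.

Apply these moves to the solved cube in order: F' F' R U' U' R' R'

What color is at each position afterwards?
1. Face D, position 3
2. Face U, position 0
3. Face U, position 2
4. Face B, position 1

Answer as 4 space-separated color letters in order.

After move 1 (F'): F=GGGG U=WWRR R=YRYR D=OOYY L=OWOW
After move 2 (F'): F=GGGG U=WWYY R=OROR D=WWYY L=OROR
After move 3 (R): R=OORR U=WGYG F=GWGY D=WBYB B=YBWB
After move 4 (U'): U=GGWY F=ORGY R=GWRR B=OOWB L=YBOR
After move 5 (U'): U=GYGW F=YBGY R=ORRR B=GWWB L=OOOR
After move 6 (R'): R=RROR U=GWGG F=YYGW D=WBYY B=BWBB
After move 7 (R'): R=RRRO U=GBGB F=YWGG D=WYYW B=YWBB
Query 1: D[3] = W
Query 2: U[0] = G
Query 3: U[2] = G
Query 4: B[1] = W

Answer: W G G W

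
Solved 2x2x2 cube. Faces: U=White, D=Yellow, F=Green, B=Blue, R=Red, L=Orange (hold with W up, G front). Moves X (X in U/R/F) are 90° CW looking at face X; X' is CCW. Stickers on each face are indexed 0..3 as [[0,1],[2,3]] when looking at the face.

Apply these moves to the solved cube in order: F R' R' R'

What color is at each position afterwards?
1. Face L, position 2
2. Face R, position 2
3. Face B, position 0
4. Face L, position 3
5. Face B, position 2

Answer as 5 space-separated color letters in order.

After move 1 (F): F=GGGG U=WWOO R=WRWR D=RRYY L=OYOY
After move 2 (R'): R=RRWW U=WBOB F=GWGO D=RGYG B=YBRB
After move 3 (R'): R=RWRW U=WROY F=GBGB D=RWYO B=GBGB
After move 4 (R'): R=WWRR U=WGOG F=GRGY D=RBYB B=OBWB
Query 1: L[2] = O
Query 2: R[2] = R
Query 3: B[0] = O
Query 4: L[3] = Y
Query 5: B[2] = W

Answer: O R O Y W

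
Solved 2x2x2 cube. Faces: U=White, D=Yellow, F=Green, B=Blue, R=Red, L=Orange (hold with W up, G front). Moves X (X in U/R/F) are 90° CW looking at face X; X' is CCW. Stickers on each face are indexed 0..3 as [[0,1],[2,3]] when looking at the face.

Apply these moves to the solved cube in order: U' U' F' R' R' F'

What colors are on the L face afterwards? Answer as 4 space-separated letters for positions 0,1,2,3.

Answer: R Y O O

Derivation:
After move 1 (U'): U=WWWW F=OOGG R=GGRR B=RRBB L=BBOO
After move 2 (U'): U=WWWW F=BBGG R=OORR B=GGBB L=RROO
After move 3 (F'): F=BGBG U=WWOR R=YOYR D=ROYY L=RWOW
After move 4 (R'): R=ORYY U=WBOG F=BWBR D=RGYG B=YGOB
After move 5 (R'): R=RYOY U=WOOY F=BBBG D=RWYR B=GGGB
After move 6 (F'): F=BGBB U=WORO R=WYRY D=WWYR L=RYOO
Query: L face = RYOO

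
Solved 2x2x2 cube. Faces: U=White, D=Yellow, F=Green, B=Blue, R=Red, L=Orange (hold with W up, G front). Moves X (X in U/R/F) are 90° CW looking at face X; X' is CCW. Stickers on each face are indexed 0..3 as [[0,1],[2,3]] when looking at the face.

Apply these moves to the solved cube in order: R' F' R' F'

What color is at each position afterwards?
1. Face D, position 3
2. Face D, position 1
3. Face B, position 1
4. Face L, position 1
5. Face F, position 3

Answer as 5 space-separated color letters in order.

After move 1 (R'): R=RRRR U=WBWB F=GWGW D=YGYG B=YBYB
After move 2 (F'): F=WWGG U=WBRR R=GRYR D=OOYG L=OBOW
After move 3 (R'): R=RRGY U=WYRY F=WBGR D=OWYG B=GBOB
After move 4 (F'): F=BRWG U=WYRG R=WROY D=BWYG L=OYOR
Query 1: D[3] = G
Query 2: D[1] = W
Query 3: B[1] = B
Query 4: L[1] = Y
Query 5: F[3] = G

Answer: G W B Y G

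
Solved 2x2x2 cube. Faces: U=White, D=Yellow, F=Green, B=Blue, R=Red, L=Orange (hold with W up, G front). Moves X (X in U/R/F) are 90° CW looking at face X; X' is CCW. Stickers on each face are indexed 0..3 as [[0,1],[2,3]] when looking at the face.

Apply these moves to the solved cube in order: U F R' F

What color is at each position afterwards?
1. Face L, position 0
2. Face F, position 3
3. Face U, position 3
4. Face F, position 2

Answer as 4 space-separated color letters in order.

Answer: G W Y G

Derivation:
After move 1 (U): U=WWWW F=RRGG R=BBRR B=OOBB L=GGOO
After move 2 (F): F=GRGR U=WWOG R=WBWR D=RBYY L=GYOY
After move 3 (R'): R=BRWW U=WBOO F=GWGG D=RRYR B=YOBB
After move 4 (F): F=GGGW U=WBYY R=OROW D=WBYR L=GROR
Query 1: L[0] = G
Query 2: F[3] = W
Query 3: U[3] = Y
Query 4: F[2] = G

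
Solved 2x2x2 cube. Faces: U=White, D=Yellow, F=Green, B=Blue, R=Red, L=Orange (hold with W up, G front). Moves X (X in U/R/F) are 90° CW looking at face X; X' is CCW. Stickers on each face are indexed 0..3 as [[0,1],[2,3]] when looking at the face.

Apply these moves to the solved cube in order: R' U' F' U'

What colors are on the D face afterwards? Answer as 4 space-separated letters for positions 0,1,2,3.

After move 1 (R'): R=RRRR U=WBWB F=GWGW D=YGYG B=YBYB
After move 2 (U'): U=BBWW F=OOGW R=GWRR B=RRYB L=YBOO
After move 3 (F'): F=OWOG U=BBGR R=GWYR D=BOYG L=YWOW
After move 4 (U'): U=BRBG F=YWOG R=OWYR B=GWYB L=RROW
Query: D face = BOYG

Answer: B O Y G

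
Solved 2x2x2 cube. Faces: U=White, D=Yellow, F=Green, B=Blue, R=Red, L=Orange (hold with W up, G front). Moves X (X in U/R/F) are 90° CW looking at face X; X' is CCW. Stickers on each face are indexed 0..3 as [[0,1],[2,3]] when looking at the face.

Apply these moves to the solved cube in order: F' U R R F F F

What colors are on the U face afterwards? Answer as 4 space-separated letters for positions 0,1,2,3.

Answer: R O R B

Derivation:
After move 1 (F'): F=GGGG U=WWRR R=YRYR D=OOYY L=OWOW
After move 2 (U): U=RWRW F=YRGG R=BBYR B=OWBB L=GGOW
After move 3 (R): R=YBRB U=RRRG F=YOGY D=OBYO B=WWWB
After move 4 (R): R=RYBB U=RORY F=YBGO D=OWYW B=GWRB
After move 5 (F): F=GYOB U=ROWG R=RYYB D=BRYW L=GOOW
After move 6 (F): F=OGBY U=ROWO R=WYGB D=YRYW L=GBOR
After move 7 (F): F=BOYG U=RORB R=WYOB D=GWYW L=GYOR
Query: U face = RORB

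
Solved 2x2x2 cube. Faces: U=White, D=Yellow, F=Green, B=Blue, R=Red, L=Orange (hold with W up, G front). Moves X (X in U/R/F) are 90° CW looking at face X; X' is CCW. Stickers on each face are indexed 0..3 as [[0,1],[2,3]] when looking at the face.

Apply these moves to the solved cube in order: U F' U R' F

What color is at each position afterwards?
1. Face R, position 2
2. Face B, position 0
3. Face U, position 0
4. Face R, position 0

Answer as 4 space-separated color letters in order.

After move 1 (U): U=WWWW F=RRGG R=BBRR B=OOBB L=GGOO
After move 2 (F'): F=RGRG U=WWBR R=YBYR D=GOYY L=GWOW
After move 3 (U): U=BWRW F=YBRG R=OOYR B=GWBB L=RGOW
After move 4 (R'): R=OROY U=BBRG F=YWRW D=GBYG B=YWOB
After move 5 (F): F=RYWW U=BBWG R=RRGY D=OOYG L=RGOB
Query 1: R[2] = G
Query 2: B[0] = Y
Query 3: U[0] = B
Query 4: R[0] = R

Answer: G Y B R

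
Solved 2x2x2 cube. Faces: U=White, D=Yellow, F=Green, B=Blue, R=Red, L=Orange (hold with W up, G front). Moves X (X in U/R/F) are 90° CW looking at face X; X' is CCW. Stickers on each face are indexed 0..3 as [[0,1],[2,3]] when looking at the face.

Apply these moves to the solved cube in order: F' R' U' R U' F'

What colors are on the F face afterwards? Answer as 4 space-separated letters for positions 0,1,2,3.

Answer: B G Y G

Derivation:
After move 1 (F'): F=GGGG U=WWRR R=YRYR D=OOYY L=OWOW
After move 2 (R'): R=RRYY U=WBRB F=GWGR D=OGYG B=YBOB
After move 3 (U'): U=BBWR F=OWGR R=GWYY B=RROB L=YBOW
After move 4 (R): R=YGYW U=BWWR F=OGGG D=OOYR B=RRBB
After move 5 (U'): U=WRBW F=YBGG R=OGYW B=YGBB L=RROW
After move 6 (F'): F=BGYG U=WROY R=OGOW D=RWYR L=RWOB
Query: F face = BGYG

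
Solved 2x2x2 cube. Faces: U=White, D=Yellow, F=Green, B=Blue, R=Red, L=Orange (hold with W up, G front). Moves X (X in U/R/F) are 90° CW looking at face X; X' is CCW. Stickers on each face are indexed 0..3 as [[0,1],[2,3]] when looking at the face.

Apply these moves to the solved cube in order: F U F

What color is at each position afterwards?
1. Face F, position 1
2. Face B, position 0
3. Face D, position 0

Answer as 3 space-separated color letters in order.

After move 1 (F): F=GGGG U=WWOO R=WRWR D=RRYY L=OYOY
After move 2 (U): U=OWOW F=WRGG R=BBWR B=OYBB L=GGOY
After move 3 (F): F=GWGR U=OWYG R=OBWR D=WBYY L=GROR
Query 1: F[1] = W
Query 2: B[0] = O
Query 3: D[0] = W

Answer: W O W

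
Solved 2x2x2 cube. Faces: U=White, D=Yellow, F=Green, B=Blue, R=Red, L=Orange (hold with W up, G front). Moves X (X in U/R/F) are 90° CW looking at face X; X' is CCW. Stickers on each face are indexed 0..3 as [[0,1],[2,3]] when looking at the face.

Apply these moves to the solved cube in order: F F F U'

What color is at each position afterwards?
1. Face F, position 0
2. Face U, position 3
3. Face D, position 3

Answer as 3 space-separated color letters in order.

Answer: O R Y

Derivation:
After move 1 (F): F=GGGG U=WWOO R=WRWR D=RRYY L=OYOY
After move 2 (F): F=GGGG U=WWYY R=OROR D=WWYY L=OROR
After move 3 (F): F=GGGG U=WWRR R=YRYR D=OOYY L=OWOW
After move 4 (U'): U=WRWR F=OWGG R=GGYR B=YRBB L=BBOW
Query 1: F[0] = O
Query 2: U[3] = R
Query 3: D[3] = Y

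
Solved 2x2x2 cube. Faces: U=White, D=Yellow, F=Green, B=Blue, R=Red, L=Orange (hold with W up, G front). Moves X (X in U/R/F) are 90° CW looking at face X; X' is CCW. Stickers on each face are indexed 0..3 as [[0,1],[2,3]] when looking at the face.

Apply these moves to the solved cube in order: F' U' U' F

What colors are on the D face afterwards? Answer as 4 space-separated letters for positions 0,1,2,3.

After move 1 (F'): F=GGGG U=WWRR R=YRYR D=OOYY L=OWOW
After move 2 (U'): U=WRWR F=OWGG R=GGYR B=YRBB L=BBOW
After move 3 (U'): U=RRWW F=BBGG R=OWYR B=GGBB L=YROW
After move 4 (F): F=GBGB U=RRWR R=WWWR D=YOYY L=YOOO
Query: D face = YOYY

Answer: Y O Y Y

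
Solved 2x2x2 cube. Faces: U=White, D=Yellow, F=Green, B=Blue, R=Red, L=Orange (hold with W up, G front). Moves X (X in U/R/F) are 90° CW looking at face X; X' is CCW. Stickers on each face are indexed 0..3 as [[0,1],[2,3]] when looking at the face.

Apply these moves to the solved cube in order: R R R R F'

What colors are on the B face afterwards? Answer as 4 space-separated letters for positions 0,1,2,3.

Answer: B B B B

Derivation:
After move 1 (R): R=RRRR U=WGWG F=GYGY D=YBYB B=WBWB
After move 2 (R): R=RRRR U=WYWY F=GBGB D=YWYW B=GBGB
After move 3 (R): R=RRRR U=WBWB F=GWGW D=YGYG B=YBYB
After move 4 (R): R=RRRR U=WWWW F=GGGG D=YYYY B=BBBB
After move 5 (F'): F=GGGG U=WWRR R=YRYR D=OOYY L=OWOW
Query: B face = BBBB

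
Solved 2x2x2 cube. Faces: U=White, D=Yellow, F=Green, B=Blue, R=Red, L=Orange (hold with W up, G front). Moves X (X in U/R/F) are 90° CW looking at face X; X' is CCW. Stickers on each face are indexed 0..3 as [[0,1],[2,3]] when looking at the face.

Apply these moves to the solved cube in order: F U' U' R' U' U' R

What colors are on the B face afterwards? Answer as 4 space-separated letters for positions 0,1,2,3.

Answer: O O W B

Derivation:
After move 1 (F): F=GGGG U=WWOO R=WRWR D=RRYY L=OYOY
After move 2 (U'): U=WOWO F=OYGG R=GGWR B=WRBB L=BBOY
After move 3 (U'): U=OOWW F=BBGG R=OYWR B=GGBB L=WROY
After move 4 (R'): R=YROW U=OBWG F=BOGW D=RBYG B=YGRB
After move 5 (U'): U=BGOW F=WRGW R=BOOW B=YRRB L=YGOY
After move 6 (U'): U=GWBO F=YGGW R=WROW B=BORB L=YROY
After move 7 (R): R=OWWR U=GGBW F=YBGG D=RRYB B=OOWB
Query: B face = OOWB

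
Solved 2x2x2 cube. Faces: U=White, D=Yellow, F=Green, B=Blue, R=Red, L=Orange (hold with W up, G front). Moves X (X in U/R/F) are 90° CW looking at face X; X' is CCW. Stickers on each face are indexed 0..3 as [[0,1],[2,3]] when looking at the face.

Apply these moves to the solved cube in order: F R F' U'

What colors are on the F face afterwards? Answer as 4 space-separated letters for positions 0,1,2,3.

After move 1 (F): F=GGGG U=WWOO R=WRWR D=RRYY L=OYOY
After move 2 (R): R=WWRR U=WGOG F=GRGY D=RBYB B=OBWB
After move 3 (F'): F=RYGG U=WGWR R=BWRR D=YYYB L=OGOO
After move 4 (U'): U=GRWW F=OGGG R=RYRR B=BWWB L=OBOO
Query: F face = OGGG

Answer: O G G G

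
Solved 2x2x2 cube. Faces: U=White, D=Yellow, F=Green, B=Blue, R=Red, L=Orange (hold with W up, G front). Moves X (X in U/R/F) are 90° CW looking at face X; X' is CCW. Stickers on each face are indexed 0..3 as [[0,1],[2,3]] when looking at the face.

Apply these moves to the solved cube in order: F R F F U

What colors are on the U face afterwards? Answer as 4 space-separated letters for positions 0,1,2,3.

After move 1 (F): F=GGGG U=WWOO R=WRWR D=RRYY L=OYOY
After move 2 (R): R=WWRR U=WGOG F=GRGY D=RBYB B=OBWB
After move 3 (F): F=GGYR U=WGYY R=OWGR D=RWYB L=OROB
After move 4 (F): F=YGRG U=WGBR R=YWYR D=GOYB L=OROW
After move 5 (U): U=BWRG F=YWRG R=OBYR B=ORWB L=YGOW
Query: U face = BWRG

Answer: B W R G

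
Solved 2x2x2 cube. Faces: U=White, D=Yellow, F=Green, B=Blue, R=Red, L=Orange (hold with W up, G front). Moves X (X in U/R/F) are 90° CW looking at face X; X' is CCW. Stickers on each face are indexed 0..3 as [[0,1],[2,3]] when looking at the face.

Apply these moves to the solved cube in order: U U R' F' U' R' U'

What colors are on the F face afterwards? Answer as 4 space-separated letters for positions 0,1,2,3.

After move 1 (U): U=WWWW F=RRGG R=BBRR B=OOBB L=GGOO
After move 2 (U): U=WWWW F=BBGG R=OORR B=GGBB L=RROO
After move 3 (R'): R=OROR U=WBWG F=BWGW D=YBYG B=YGYB
After move 4 (F'): F=WWBG U=WBOO R=BRYR D=ROYG L=RGOW
After move 5 (U'): U=BOWO F=RGBG R=WWYR B=BRYB L=YGOW
After move 6 (R'): R=WRWY U=BYWB F=ROBO D=RGYG B=GROB
After move 7 (U'): U=YBBW F=YGBO R=ROWY B=WROB L=GROW
Query: F face = YGBO

Answer: Y G B O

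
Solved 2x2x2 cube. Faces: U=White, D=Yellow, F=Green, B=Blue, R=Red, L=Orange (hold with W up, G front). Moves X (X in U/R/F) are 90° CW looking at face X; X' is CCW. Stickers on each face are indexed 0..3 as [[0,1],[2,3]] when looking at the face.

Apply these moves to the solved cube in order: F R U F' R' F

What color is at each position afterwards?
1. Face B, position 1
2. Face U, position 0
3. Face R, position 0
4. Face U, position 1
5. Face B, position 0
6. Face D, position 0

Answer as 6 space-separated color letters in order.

Answer: Y O O W B B

Derivation:
After move 1 (F): F=GGGG U=WWOO R=WRWR D=RRYY L=OYOY
After move 2 (R): R=WWRR U=WGOG F=GRGY D=RBYB B=OBWB
After move 3 (U): U=OWGG F=WWGY R=OBRR B=OYWB L=GROY
After move 4 (F'): F=WYWG U=OWOR R=BBRR D=RYYB L=GGOG
After move 5 (R'): R=BRBR U=OWOO F=WWWR D=RYYG B=BYYB
After move 6 (F): F=WWRW U=OWGG R=OROR D=BBYG L=GROY
Query 1: B[1] = Y
Query 2: U[0] = O
Query 3: R[0] = O
Query 4: U[1] = W
Query 5: B[0] = B
Query 6: D[0] = B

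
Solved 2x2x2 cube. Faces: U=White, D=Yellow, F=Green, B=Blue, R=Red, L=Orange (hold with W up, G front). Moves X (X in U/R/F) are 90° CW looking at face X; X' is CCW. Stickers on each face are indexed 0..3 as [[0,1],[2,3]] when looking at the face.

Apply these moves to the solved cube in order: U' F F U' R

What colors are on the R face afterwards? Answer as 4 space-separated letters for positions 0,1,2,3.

Answer: B G R G

Derivation:
After move 1 (U'): U=WWWW F=OOGG R=GGRR B=RRBB L=BBOO
After move 2 (F): F=GOGO U=WWOB R=WGWR D=RGYY L=BYOY
After move 3 (F): F=GGOO U=WWYY R=OGBR D=WWYY L=BROG
After move 4 (U'): U=WYWY F=BROO R=GGBR B=OGBB L=RROG
After move 5 (R): R=BGRG U=WRWO F=BWOY D=WBYO B=YGYB
Query: R face = BGRG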